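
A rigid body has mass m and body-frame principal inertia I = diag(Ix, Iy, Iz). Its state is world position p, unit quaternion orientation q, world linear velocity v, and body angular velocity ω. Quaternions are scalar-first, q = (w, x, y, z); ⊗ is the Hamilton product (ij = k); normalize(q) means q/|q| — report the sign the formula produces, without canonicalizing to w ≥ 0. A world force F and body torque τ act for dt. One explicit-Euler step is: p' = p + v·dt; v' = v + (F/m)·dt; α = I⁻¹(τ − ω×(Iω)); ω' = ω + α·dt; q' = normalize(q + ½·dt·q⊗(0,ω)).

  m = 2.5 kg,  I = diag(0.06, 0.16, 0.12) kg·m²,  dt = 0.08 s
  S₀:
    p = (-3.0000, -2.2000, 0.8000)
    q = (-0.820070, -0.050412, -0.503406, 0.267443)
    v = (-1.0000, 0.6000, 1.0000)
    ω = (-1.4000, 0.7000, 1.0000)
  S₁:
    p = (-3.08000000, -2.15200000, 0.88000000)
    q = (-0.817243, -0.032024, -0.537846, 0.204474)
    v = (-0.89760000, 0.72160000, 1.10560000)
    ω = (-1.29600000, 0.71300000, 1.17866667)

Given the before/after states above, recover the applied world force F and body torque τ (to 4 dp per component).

Δω = ω₁−ω₀ = (0.10400000, 0.01300000, 0.17866667)
τ = I·(Δω/dt) + ω₀×(Iω₀) = (0.0500, 0.1100, 0.1700)
v₁ − v₀ = (0.10240000, 0.12160000, 0.10560000)
applied force F = (3.2000, 3.8000, 3.3000)

F = (3.2000, 3.8000, 3.3000)
τ = (0.0500, 0.1100, 0.1700)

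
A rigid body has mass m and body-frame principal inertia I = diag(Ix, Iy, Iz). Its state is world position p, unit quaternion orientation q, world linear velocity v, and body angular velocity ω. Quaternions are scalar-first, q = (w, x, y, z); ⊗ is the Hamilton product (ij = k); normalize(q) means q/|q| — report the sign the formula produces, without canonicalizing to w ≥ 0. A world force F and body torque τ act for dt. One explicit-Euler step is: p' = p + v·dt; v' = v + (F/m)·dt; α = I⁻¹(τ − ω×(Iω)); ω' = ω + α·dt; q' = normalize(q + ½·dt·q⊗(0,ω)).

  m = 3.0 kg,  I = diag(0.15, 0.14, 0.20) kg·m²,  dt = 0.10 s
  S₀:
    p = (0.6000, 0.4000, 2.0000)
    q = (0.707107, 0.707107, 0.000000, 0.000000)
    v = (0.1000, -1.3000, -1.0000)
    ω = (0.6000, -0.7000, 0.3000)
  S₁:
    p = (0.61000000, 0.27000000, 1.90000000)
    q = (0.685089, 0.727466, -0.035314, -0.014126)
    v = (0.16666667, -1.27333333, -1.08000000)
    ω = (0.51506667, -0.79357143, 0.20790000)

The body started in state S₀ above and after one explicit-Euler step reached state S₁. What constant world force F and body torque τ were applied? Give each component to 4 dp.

F = (2.0000, 0.8000, -2.4000)
τ = (-0.1400, -0.1400, -0.1800)

rate change Δω = (-0.08493333, -0.09357143, -0.09210000)
applied torque τ = (-0.1400, -0.1400, -0.1800)
Δv = v₁−v₀ = (0.06666667, 0.02666667, -0.08000000)
applied force F = (2.0000, 0.8000, -2.4000)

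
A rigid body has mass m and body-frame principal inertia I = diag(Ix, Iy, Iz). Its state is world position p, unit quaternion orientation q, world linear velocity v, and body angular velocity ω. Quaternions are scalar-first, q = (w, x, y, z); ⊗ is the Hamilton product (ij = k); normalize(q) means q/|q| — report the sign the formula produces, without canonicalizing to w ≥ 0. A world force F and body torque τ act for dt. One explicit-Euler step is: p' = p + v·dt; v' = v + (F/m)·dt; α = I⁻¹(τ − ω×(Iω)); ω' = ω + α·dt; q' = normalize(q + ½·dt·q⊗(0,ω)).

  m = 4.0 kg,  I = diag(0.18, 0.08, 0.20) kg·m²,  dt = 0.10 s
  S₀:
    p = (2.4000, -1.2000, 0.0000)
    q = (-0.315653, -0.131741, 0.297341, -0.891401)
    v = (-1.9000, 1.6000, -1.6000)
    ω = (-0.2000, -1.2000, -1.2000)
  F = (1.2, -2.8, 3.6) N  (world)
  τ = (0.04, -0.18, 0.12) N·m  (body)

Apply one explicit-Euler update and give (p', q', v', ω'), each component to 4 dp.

(τ − ω×Iω)/I = (-0.7378, -2.1900, 0.7200)
ω + α·dt = (-0.2738, -1.4190, -1.1280)
2q̇ = q⊗(0,ω) = (-0.7392202, -1.3633598, 0.3989746, 0.5963410)
updated quaternion q' = (-0.3513, -0.1992, 0.3161, -0.8585)
a = F/m = (0.3000, -0.7000, 0.9000)
p + v·dt = (2.2100, -1.0400, -0.1600)
v + (F/m)dt = (-1.8700, 1.5300, -1.5100)

p' = (2.2100, -1.0400, -0.1600)
q' = (-0.3513, -0.1992, 0.3161, -0.8585)
v' = (-1.8700, 1.5300, -1.5100)
ω' = (-0.2738, -1.4190, -1.1280)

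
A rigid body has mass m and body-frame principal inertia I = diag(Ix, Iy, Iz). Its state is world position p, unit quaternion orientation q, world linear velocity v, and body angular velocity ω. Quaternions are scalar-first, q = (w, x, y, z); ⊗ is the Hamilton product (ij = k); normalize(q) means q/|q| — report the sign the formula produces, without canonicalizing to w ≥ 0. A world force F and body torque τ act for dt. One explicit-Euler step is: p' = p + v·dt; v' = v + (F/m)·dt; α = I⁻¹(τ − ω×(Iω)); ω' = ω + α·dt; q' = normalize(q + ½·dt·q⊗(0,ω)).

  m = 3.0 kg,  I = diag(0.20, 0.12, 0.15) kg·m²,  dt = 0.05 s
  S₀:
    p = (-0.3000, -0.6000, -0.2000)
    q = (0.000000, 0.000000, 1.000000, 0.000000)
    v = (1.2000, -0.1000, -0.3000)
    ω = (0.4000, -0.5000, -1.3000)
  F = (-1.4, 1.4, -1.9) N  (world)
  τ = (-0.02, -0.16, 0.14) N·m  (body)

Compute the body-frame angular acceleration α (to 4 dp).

α = (-0.1975, -1.1167, 0.8267)

precession coupling ω×(Iω) = (0.0195, -0.0260, 0.0160)
α = I⁻¹(τ − ω×Iω) = (-0.1975, -1.1167, 0.8267)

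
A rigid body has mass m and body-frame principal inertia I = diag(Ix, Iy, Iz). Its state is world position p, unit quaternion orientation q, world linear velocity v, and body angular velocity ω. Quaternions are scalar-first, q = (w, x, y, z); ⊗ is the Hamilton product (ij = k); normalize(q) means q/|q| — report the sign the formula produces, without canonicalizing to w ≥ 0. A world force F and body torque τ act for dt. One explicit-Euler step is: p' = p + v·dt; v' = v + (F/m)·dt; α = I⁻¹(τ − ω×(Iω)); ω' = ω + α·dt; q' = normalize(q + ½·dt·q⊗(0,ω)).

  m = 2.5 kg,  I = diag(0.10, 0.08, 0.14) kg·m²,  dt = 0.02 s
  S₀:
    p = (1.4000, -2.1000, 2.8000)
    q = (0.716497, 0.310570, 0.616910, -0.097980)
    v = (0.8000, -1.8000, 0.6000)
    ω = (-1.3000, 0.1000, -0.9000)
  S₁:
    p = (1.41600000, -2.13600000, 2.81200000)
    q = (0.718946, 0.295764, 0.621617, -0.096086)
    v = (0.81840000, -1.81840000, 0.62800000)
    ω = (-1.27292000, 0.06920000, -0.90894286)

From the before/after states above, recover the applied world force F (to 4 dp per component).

v₁ − v₀ = (0.01840000, -0.01840000, 0.02800000)
F = m·Δv/dt = (2.3000, -2.3000, 3.5000)

F = (2.3000, -2.3000, 3.5000)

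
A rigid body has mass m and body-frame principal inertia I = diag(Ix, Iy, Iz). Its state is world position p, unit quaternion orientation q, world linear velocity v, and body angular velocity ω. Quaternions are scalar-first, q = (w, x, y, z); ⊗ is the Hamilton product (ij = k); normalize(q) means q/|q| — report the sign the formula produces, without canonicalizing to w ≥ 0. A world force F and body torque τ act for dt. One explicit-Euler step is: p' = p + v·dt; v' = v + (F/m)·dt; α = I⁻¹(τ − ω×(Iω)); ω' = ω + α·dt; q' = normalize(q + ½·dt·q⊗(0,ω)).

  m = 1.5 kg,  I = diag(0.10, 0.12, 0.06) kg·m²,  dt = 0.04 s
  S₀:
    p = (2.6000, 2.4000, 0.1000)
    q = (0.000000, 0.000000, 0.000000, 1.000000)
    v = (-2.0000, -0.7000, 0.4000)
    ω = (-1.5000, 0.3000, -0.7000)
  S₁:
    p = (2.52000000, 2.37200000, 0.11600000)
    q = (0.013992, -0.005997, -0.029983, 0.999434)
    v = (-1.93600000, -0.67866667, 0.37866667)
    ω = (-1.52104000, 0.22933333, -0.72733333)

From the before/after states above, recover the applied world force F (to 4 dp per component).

v₁ − v₀ = (0.06400000, 0.02133333, -0.02133333)
m·(v₁−v₀)/dt = (2.4000, 0.8000, -0.8000)

F = (2.4000, 0.8000, -0.8000)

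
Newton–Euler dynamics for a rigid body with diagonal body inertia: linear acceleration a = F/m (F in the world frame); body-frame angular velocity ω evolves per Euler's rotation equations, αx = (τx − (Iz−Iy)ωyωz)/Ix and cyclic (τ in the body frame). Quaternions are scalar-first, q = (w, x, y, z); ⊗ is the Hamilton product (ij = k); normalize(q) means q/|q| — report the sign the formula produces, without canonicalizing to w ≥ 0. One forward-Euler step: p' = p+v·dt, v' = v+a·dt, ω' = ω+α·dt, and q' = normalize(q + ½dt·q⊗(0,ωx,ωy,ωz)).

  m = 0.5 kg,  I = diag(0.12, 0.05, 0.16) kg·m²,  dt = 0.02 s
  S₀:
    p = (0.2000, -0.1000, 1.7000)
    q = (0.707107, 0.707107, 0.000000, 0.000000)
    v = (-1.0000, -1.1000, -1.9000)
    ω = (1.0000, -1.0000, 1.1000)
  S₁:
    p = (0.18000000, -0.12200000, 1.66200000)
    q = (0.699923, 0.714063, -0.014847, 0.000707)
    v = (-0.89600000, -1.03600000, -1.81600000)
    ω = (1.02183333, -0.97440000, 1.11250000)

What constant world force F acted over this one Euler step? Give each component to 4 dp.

v₁ − v₀ = (0.10400000, 0.06400000, 0.08400000)
m·(v₁−v₀)/dt = (2.6000, 1.6000, 2.1000)

F = (2.6000, 1.6000, 2.1000)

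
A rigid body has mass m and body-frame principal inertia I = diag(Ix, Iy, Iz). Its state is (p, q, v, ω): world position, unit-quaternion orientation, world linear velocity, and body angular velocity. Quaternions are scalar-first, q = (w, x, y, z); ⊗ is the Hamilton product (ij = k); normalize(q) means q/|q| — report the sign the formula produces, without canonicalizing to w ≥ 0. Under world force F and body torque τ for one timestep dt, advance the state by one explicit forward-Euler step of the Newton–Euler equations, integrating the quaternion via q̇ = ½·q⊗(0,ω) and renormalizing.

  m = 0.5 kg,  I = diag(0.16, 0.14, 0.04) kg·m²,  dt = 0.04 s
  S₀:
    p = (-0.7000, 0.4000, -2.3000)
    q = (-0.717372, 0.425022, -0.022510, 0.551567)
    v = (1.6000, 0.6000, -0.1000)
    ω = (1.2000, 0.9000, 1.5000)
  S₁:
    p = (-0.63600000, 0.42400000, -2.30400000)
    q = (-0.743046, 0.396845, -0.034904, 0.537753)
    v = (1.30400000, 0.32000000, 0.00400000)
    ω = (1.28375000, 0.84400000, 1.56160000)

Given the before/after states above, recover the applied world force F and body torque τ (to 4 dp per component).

F = (-3.7000, -3.5000, 1.3000)
τ = (0.2000, 0.0200, 0.0400)

velocity change Δv = (-0.29600000, -0.28000000, 0.10400000)
F = m·Δv/dt = (-3.7000, -3.5000, 1.3000)
ω₁ − ω₀ = (0.08375000, -0.05600000, 0.06160000)
applied torque τ = (0.2000, 0.0200, 0.0400)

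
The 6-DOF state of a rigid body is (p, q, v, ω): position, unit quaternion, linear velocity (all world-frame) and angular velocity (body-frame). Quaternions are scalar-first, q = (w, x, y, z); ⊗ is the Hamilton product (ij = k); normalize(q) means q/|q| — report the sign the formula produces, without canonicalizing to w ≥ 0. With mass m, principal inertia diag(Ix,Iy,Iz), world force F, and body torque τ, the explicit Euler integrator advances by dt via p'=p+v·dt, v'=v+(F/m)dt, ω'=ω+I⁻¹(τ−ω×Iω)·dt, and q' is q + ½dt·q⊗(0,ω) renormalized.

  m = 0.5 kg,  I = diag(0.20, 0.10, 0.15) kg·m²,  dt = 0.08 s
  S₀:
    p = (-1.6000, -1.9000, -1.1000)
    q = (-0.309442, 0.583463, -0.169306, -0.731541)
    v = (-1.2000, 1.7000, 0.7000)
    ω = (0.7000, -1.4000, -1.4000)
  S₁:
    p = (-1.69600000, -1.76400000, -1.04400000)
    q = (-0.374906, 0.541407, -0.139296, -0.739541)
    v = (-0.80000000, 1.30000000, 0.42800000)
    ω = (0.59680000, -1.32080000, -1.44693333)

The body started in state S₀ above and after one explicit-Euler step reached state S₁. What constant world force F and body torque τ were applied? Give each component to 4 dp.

F = (2.5000, -2.5000, -1.7000)
τ = (-0.1600, 0.0500, 0.0100)

velocity change Δv = (0.40000000, -0.40000000, -0.27200000)
F = m·Δv/dt = (2.5000, -2.5000, -1.7000)
Δω = ω₁−ω₀ = (-0.10320000, 0.07920000, -0.04693333)
gyro term ω₀×Iω₀ = (0.0980, -0.0490, 0.0980)
applied torque τ = (-0.1600, 0.0500, 0.0100)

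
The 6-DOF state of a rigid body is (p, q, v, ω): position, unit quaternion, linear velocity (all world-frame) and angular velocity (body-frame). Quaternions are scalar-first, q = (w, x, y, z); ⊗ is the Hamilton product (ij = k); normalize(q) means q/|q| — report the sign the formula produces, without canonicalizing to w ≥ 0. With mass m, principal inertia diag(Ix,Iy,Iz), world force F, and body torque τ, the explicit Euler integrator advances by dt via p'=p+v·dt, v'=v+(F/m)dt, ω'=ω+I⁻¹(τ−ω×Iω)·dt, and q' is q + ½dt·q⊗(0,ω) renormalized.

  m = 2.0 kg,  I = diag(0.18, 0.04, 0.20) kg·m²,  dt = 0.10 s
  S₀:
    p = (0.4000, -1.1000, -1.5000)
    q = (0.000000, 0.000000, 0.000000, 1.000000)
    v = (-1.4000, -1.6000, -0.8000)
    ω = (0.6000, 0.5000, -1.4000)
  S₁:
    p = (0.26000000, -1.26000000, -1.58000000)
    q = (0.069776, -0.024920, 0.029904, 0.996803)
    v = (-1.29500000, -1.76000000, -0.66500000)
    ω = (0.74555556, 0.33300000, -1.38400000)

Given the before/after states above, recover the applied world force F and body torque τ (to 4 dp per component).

Δω = ω₁−ω₀ = (0.14555556, -0.16700000, 0.01600000)
ω₀×(Iω₀) = (-0.1120, 0.0168, -0.0420)
applied torque τ = (0.1500, -0.0500, -0.0100)
velocity change Δv = (0.10500000, -0.16000000, 0.13500000)
applied force F = (2.1000, -3.2000, 2.7000)

F = (2.1000, -3.2000, 2.7000)
τ = (0.1500, -0.0500, -0.0100)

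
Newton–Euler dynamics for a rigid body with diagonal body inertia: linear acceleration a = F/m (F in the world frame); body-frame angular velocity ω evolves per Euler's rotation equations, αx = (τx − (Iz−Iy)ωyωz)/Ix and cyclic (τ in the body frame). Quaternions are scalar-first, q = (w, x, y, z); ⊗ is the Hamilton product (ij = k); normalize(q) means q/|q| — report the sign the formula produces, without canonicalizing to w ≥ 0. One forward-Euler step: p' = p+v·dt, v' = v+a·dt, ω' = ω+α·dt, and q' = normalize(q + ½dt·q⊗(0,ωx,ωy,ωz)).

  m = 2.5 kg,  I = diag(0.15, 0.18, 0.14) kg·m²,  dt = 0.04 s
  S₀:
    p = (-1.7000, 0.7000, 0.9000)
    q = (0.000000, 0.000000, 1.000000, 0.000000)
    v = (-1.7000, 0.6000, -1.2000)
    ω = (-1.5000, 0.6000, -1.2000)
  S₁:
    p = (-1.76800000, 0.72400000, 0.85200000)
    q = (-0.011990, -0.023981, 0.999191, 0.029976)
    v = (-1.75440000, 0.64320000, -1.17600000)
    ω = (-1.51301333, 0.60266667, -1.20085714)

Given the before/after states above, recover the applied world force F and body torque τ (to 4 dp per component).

rate change Δω = (-0.01301333, 0.00266667, -0.00085714)
precession coupling = (0.0288, 0.0180, -0.0270)
τ = I·(Δω/dt) + ω₀×(Iω₀) = (-0.0200, 0.0300, -0.0300)
velocity change Δv = (-0.05440000, 0.04320000, 0.02400000)
m·(v₁−v₀)/dt = (-3.4000, 2.7000, 1.5000)

F = (-3.4000, 2.7000, 1.5000)
τ = (-0.0200, 0.0300, -0.0300)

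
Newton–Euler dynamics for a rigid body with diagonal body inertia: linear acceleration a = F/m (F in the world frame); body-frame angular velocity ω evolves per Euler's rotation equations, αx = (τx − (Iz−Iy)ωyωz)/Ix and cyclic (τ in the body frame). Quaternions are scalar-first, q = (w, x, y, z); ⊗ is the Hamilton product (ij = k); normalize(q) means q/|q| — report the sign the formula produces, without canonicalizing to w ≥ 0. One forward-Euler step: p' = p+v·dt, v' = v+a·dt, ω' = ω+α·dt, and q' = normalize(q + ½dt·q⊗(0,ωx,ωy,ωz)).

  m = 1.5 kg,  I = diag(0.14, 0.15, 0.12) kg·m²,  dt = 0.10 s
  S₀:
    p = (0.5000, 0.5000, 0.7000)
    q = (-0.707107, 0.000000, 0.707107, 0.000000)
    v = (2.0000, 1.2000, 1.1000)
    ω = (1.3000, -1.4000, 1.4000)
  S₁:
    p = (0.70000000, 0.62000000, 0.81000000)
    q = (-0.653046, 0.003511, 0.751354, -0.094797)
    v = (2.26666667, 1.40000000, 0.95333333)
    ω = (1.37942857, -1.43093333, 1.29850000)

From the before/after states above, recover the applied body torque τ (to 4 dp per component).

Δω = ω₁−ω₀ = (0.07942857, -0.03093333, -0.10150000)
precession coupling = (0.0588, 0.0364, -0.0182)
applied torque τ = (0.1700, -0.0100, -0.1400)

τ = (0.1700, -0.0100, -0.1400)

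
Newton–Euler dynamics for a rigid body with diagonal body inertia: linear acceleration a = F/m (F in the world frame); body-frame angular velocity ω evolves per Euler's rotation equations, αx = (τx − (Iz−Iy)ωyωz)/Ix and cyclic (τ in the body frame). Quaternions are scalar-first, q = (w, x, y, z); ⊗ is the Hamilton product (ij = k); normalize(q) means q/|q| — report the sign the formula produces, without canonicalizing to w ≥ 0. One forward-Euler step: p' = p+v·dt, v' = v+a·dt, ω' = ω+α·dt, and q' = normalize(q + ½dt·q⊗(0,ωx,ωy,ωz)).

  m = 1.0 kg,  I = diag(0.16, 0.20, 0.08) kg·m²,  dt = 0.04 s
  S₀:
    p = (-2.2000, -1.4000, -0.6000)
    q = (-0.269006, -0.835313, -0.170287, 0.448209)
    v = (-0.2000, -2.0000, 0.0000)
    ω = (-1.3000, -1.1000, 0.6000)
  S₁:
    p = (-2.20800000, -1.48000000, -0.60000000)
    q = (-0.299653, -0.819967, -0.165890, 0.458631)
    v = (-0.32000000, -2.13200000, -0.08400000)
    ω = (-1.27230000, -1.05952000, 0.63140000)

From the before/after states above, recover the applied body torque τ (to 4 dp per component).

ω₁ − ω₀ = (0.02770000, 0.04048000, 0.03140000)
I·α + gyro = (0.1900, 0.1400, 0.1200)

τ = (0.1900, 0.1400, 0.1200)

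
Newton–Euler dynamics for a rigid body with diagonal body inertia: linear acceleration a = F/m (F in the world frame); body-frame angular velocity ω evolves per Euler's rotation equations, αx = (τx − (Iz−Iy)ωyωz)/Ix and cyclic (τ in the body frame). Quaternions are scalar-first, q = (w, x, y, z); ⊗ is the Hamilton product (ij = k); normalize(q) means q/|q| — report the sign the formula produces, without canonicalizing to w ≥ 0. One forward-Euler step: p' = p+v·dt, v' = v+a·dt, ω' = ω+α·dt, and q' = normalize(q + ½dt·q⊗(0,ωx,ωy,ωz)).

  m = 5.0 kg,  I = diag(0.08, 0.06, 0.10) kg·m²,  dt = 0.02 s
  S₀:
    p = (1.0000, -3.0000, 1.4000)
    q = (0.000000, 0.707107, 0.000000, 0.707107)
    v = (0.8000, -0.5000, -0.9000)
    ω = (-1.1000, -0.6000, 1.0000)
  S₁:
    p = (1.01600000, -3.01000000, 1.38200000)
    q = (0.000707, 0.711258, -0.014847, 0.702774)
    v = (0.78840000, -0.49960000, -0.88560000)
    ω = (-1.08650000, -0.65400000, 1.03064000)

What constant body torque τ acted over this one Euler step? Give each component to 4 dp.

τ = (0.0300, -0.1400, 0.1400)

Δω = ω₁−ω₀ = (0.01350000, -0.05400000, 0.03064000)
applied torque τ = (0.0300, -0.1400, 0.1400)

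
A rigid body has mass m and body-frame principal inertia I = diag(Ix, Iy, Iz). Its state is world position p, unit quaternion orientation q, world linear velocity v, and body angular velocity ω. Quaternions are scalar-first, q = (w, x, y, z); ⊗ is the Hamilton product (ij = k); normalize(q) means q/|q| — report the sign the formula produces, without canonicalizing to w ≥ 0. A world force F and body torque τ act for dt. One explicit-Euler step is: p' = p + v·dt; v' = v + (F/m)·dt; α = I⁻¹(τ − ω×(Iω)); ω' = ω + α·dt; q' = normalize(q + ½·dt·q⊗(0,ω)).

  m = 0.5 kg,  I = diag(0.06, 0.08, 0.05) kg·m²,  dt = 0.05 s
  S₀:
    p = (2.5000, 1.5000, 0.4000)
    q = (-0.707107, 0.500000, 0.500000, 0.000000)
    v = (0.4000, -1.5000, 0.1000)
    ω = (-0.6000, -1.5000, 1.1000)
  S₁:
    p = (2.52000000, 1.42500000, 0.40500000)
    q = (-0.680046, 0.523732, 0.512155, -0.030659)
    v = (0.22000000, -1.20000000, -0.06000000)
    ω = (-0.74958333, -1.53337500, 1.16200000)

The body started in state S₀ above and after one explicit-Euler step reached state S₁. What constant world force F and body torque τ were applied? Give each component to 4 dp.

Δω = ω₁−ω₀ = (-0.14958333, -0.03337500, 0.06200000)
precession coupling = (0.0495, -0.0066, 0.0180)
applied torque τ = (-0.1300, -0.0600, 0.0800)
Δv = v₁−v₀ = (-0.18000000, 0.30000000, -0.16000000)
m·(v₁−v₀)/dt = (-1.8000, 3.0000, -1.6000)

F = (-1.8000, 3.0000, -1.6000)
τ = (-0.1300, -0.0600, 0.0800)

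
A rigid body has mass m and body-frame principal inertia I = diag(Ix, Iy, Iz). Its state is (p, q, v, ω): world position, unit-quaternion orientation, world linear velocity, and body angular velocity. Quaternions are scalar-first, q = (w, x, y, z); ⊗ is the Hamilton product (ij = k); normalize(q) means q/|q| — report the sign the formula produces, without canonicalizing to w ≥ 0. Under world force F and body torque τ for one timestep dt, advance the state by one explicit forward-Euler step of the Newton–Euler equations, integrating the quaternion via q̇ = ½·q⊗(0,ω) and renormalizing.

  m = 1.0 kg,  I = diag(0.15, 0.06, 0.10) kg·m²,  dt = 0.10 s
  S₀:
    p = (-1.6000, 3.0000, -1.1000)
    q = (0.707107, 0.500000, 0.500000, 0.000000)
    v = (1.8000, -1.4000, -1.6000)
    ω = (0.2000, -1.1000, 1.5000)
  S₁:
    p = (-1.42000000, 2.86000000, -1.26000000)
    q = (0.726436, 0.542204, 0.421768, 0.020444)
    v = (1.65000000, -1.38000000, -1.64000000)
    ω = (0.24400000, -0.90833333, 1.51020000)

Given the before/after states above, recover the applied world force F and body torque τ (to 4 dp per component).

velocity change Δv = (-0.15000000, 0.02000000, -0.04000000)
applied force F = (-1.5000, 0.2000, -0.4000)
Δω = ω₁−ω₀ = (0.04400000, 0.19166667, 0.01020000)
precession coupling = (-0.0660, 0.0150, 0.0198)
applied torque τ = (0.0000, 0.1300, 0.0300)

F = (-1.5000, 0.2000, -0.4000)
τ = (0.0000, 0.1300, 0.0300)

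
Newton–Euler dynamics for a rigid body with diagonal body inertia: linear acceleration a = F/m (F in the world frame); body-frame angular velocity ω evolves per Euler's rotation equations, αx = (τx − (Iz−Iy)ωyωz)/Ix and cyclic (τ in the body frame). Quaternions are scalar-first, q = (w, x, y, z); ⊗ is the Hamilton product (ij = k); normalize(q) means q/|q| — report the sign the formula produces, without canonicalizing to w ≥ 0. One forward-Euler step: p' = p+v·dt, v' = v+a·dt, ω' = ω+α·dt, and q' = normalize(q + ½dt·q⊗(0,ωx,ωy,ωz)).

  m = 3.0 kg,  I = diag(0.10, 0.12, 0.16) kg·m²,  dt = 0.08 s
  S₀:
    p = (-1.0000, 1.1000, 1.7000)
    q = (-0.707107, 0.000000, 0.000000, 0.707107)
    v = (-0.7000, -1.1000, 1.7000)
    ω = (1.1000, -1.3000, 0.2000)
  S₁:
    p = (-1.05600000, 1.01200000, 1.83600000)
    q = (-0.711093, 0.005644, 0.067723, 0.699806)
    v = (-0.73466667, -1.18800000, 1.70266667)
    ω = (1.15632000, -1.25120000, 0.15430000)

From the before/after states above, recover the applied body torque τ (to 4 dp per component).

τ = (0.0600, 0.0600, -0.1200)

ω₁ − ω₀ = (0.05632000, 0.04880000, -0.04570000)
applied torque τ = (0.0600, 0.0600, -0.1200)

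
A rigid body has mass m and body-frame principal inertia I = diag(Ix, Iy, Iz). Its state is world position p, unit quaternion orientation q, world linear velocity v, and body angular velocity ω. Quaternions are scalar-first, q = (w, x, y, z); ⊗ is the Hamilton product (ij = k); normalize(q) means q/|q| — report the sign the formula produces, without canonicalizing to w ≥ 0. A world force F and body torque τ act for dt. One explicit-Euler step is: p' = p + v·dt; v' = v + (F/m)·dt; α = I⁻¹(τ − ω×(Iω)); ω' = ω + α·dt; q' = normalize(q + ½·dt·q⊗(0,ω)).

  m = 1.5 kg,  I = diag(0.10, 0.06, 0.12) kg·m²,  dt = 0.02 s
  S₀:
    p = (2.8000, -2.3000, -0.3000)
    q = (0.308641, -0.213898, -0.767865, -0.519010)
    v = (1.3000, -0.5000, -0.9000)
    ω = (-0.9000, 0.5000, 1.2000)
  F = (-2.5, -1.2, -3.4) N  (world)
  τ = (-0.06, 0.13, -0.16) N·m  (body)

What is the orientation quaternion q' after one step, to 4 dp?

q' = (0.3167, -0.2233, -0.7590, -0.5232)

Hamilton product q⊗(0,ω) = (0.8142363, -0.9397099, 0.8781071, -0.4276583)
updated quaternion q' = (0.3167, -0.2233, -0.7590, -0.5232)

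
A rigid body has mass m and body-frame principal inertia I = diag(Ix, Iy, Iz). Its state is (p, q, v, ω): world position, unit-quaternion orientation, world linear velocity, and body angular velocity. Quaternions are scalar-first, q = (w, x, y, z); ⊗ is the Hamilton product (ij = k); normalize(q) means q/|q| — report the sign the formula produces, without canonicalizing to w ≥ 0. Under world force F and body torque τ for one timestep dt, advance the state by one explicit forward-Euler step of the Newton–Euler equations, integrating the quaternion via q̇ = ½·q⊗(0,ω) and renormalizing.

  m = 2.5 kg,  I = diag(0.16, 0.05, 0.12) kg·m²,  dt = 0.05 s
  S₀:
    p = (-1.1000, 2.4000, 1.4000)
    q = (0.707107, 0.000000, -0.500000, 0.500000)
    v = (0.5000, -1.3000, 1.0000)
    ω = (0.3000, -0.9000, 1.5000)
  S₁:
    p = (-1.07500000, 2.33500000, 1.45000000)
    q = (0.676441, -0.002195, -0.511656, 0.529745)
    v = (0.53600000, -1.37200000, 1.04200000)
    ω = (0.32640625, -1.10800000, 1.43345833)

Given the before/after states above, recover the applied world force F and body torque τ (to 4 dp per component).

rate change Δω = (0.02640625, -0.20800000, -0.06654167)
applied torque τ = (-0.0100, -0.1900, -0.1300)
Δv = v₁−v₀ = (0.03600000, -0.07200000, 0.04200000)
m·(v₁−v₀)/dt = (1.8000, -3.6000, 2.1000)

F = (1.8000, -3.6000, 2.1000)
τ = (-0.0100, -0.1900, -0.1300)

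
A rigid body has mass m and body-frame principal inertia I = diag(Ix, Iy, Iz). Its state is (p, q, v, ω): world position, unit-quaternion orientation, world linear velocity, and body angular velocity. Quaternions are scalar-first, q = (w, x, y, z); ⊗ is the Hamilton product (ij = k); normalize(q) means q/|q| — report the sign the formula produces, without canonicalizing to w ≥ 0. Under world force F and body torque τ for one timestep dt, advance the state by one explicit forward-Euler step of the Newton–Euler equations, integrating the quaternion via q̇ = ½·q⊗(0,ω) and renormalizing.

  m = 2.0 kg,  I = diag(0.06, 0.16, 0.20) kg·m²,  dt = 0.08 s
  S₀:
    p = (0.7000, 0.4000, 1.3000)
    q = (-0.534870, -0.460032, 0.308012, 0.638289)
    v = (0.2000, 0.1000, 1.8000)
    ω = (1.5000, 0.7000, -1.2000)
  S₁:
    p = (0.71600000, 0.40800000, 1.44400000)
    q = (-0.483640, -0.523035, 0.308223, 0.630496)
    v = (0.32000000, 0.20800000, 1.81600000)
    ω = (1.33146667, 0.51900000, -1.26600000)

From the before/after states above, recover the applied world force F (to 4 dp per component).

v₁ − v₀ = (0.12000000, 0.10800000, 0.01600000)
applied force F = (3.0000, 2.7000, 0.4000)

F = (3.0000, 2.7000, 0.4000)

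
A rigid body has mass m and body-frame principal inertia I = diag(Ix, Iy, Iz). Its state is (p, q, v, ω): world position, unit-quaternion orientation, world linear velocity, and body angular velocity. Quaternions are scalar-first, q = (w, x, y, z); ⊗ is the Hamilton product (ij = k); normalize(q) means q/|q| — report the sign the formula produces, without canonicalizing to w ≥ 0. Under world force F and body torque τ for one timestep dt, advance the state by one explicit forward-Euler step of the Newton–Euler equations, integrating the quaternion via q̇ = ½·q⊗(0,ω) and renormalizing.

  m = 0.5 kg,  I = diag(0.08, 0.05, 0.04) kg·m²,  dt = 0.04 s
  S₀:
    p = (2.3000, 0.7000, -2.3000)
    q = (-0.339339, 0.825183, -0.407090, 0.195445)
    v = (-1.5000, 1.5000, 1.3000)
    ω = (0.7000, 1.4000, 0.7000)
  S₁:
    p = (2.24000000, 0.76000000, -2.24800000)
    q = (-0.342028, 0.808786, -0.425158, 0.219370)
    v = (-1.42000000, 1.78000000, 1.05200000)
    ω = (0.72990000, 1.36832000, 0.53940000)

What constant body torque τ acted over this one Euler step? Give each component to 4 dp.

ω₁ − ω₀ = (0.02990000, -0.03168000, -0.16060000)
precession coupling = (-0.0098, 0.0196, -0.0294)
applied torque τ = (0.0500, -0.0200, -0.1900)

τ = (0.0500, -0.0200, -0.1900)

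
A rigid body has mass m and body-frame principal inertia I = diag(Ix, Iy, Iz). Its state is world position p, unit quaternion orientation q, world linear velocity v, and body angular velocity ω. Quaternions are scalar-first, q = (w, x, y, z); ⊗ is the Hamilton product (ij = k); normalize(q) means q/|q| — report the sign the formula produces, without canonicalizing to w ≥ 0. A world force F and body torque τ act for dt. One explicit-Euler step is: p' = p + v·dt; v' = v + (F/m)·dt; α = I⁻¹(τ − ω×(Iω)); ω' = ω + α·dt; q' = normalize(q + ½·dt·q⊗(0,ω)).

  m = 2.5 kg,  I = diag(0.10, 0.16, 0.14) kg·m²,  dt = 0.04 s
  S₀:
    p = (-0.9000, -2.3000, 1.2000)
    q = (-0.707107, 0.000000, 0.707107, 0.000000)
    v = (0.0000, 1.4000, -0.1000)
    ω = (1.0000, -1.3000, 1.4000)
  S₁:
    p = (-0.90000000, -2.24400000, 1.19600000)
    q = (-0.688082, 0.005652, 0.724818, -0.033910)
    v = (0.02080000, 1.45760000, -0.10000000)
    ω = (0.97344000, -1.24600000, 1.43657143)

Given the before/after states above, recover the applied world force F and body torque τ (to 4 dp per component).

F = (1.3000, 3.6000, 0.0000)
τ = (-0.0300, 0.1600, 0.0500)

velocity change Δv = (0.02080000, 0.05760000, 0.00000000)
F = m·Δv/dt = (1.3000, 3.6000, 0.0000)
ω₁ − ω₀ = (-0.02656000, 0.05400000, 0.03657143)
ω₀×(Iω₀) = (0.0364, -0.0560, -0.0780)
applied torque τ = (-0.0300, 0.1600, 0.0500)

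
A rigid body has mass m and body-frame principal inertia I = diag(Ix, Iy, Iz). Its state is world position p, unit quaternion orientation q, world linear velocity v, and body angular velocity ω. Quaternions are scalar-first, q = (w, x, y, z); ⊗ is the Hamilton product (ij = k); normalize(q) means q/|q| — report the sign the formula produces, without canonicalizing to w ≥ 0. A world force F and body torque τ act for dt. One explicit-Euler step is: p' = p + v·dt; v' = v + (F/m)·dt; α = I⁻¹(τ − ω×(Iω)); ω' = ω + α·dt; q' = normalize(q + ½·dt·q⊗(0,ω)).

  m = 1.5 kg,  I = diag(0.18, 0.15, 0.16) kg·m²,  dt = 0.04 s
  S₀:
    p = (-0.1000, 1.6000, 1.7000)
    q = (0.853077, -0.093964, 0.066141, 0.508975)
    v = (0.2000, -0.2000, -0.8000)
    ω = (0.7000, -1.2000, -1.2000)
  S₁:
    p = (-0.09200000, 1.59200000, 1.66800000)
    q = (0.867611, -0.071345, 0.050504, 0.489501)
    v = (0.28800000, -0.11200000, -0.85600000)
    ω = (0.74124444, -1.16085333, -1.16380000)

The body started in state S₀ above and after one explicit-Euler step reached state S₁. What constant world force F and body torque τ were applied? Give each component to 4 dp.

F = (3.3000, 3.3000, -2.1000)
τ = (0.2000, 0.1300, 0.1700)

Δω = ω₁−ω₀ = (0.04124444, 0.03914667, 0.03620000)
I·α + gyro = (0.2000, 0.1300, 0.1700)
v₁ − v₀ = (0.08800000, 0.08800000, -0.05600000)
applied force F = (3.3000, 3.3000, -2.1000)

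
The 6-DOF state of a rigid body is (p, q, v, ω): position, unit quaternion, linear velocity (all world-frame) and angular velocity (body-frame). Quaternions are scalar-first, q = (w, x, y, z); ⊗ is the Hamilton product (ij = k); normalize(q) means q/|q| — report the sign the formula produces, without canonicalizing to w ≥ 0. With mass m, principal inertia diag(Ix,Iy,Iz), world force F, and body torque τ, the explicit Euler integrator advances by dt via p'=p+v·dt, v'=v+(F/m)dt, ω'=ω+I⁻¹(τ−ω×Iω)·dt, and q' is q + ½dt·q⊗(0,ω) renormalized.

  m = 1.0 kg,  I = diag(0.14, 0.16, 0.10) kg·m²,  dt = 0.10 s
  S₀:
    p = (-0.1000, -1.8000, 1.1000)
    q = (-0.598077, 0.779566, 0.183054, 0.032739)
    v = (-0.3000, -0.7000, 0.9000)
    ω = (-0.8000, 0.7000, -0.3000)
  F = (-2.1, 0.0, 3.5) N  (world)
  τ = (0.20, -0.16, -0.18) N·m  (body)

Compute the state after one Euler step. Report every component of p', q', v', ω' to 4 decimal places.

a = F/m = (-2.1000, 0.0000, 3.5000)
new position p' = (-0.1300, -1.8700, 1.1900)
v + (F/m)dt = (-0.5100, -0.7000, 1.2500)
ω×(Iω) gyroscopic = (0.0126, 0.0096, -0.0112)
angular accel α = (1.3386, -1.0600, -1.6880)
new body rate ω' = (-0.6661, 0.5940, -0.4688)
Hamilton product q⊗(0,ω) = (0.5053367, 0.4006281, -0.2109753, 0.8715625)
updated quaternion q' = (-0.5719, 0.7984, 0.1722, 0.0762)

p' = (-0.1300, -1.8700, 1.1900)
q' = (-0.5719, 0.7984, 0.1722, 0.0762)
v' = (-0.5100, -0.7000, 1.2500)
ω' = (-0.6661, 0.5940, -0.4688)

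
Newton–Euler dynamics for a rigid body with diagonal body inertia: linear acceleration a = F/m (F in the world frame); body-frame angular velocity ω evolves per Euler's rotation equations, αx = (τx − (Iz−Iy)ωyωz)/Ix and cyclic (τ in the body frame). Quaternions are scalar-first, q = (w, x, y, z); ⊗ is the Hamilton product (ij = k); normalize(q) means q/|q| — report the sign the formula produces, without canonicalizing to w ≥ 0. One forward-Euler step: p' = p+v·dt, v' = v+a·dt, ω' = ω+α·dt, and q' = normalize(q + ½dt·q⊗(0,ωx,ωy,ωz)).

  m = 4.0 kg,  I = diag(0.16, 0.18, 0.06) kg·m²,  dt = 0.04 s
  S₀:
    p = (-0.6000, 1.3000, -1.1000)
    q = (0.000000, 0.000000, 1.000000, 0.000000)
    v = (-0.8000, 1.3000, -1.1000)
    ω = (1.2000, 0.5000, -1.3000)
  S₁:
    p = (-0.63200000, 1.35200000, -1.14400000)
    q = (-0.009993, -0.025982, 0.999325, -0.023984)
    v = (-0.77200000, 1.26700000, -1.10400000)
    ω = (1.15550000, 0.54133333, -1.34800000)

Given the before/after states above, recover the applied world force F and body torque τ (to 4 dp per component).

F = (2.8000, -3.3000, -0.4000)
τ = (-0.1000, 0.0300, -0.0600)

Δω = ω₁−ω₀ = (-0.04450000, 0.04133333, -0.04800000)
I·α + gyro = (-0.1000, 0.0300, -0.0600)
velocity change Δv = (0.02800000, -0.03300000, -0.00400000)
m·(v₁−v₀)/dt = (2.8000, -3.3000, -0.4000)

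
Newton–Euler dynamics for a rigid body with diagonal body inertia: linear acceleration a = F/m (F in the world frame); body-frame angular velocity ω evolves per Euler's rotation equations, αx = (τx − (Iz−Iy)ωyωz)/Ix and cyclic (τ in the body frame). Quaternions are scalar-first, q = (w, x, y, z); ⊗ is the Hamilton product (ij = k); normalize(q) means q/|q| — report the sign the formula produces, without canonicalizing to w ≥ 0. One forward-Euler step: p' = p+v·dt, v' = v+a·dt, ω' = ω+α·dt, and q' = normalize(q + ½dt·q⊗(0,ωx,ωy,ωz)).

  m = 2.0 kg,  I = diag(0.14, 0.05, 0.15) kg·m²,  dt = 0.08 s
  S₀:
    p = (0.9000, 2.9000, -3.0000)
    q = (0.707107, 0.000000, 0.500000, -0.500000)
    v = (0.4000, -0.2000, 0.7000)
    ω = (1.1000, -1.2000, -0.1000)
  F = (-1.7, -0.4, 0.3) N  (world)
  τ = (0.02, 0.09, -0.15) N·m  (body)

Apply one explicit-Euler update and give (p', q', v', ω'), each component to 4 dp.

ω×(Iω) gyroscopic = (0.0120, 0.0011, 0.1188)
angular accel α = (0.0571, 1.7780, -1.7920)
ω + α·dt = (1.1046, -1.0578, -0.2434)
q⊗(0,ω) = (0.5500000, 0.1278177, -1.3985284, -0.6207107)
updated quaternion q' = (0.7276, 0.0051, 0.4431, -0.5237)
linear accel F/m = (-0.8500, -0.2000, 0.1500)
p + v·dt = (0.9320, 2.8840, -2.9440)
new velocity v' = (0.3320, -0.2160, 0.7120)

p' = (0.9320, 2.8840, -2.9440)
q' = (0.7276, 0.0051, 0.4431, -0.5237)
v' = (0.3320, -0.2160, 0.7120)
ω' = (1.1046, -1.0578, -0.2434)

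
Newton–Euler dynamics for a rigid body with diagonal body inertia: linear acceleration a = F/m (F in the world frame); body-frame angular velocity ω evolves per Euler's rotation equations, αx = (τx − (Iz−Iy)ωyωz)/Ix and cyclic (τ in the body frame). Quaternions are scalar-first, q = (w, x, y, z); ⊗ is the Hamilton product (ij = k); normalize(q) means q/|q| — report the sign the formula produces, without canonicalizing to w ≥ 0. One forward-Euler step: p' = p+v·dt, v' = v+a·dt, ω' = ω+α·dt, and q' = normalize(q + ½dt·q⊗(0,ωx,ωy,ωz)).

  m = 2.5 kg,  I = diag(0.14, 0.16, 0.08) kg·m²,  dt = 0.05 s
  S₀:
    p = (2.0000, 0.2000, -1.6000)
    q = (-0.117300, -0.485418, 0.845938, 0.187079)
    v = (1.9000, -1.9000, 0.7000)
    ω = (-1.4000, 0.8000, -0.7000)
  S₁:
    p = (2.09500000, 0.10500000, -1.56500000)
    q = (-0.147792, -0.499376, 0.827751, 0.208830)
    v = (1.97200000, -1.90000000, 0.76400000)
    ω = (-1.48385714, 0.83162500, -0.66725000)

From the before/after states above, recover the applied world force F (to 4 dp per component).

F = (3.6000, 0.0000, 3.2000)

Δv = v₁−v₀ = (0.07200000, 0.00000000, 0.06400000)
applied force F = (3.6000, 0.0000, 3.2000)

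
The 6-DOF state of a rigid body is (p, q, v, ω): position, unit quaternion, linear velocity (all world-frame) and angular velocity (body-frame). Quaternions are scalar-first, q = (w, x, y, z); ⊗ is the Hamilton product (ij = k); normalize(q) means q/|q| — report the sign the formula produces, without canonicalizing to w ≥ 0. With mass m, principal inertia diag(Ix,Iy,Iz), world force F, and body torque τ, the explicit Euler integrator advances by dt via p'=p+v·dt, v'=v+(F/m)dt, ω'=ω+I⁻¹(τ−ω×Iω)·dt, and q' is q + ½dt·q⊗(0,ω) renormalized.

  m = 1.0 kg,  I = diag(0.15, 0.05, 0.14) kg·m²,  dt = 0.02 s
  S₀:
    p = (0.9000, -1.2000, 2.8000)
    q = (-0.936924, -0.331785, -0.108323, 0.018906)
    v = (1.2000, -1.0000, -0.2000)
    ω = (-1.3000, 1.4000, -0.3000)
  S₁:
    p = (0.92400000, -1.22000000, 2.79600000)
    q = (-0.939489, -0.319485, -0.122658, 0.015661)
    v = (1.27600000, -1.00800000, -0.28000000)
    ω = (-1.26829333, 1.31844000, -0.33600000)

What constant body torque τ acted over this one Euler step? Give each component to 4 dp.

τ = (0.2000, -0.2000, -0.0700)

Δω = ω₁−ω₀ = (0.03170667, -0.08156000, -0.03600000)
ω₀×(Iω₀) = (-0.0378, 0.0039, 0.1820)
applied torque τ = (0.2000, -0.2000, -0.0700)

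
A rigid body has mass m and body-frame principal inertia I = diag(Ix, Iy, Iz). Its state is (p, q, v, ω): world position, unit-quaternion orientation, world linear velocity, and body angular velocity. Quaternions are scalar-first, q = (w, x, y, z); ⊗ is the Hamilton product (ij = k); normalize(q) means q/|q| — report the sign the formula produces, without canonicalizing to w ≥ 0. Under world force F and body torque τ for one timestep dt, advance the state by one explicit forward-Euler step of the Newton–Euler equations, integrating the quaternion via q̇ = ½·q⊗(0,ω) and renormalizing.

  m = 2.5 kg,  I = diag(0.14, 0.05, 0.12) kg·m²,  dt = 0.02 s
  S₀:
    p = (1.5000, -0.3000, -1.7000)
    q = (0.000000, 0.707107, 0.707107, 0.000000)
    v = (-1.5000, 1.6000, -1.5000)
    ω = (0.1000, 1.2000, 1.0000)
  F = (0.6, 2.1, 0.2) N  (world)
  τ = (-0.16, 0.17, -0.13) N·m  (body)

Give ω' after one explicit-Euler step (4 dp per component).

ω' = (0.0651, 1.2672, 0.9801)

gyro term ω×Iω = (0.0840, 0.0020, -0.0108)
(τ − ω×Iω)/I = (-1.7429, 3.3600, -0.9933)
ω + α·dt = (0.0651, 1.2672, 0.9801)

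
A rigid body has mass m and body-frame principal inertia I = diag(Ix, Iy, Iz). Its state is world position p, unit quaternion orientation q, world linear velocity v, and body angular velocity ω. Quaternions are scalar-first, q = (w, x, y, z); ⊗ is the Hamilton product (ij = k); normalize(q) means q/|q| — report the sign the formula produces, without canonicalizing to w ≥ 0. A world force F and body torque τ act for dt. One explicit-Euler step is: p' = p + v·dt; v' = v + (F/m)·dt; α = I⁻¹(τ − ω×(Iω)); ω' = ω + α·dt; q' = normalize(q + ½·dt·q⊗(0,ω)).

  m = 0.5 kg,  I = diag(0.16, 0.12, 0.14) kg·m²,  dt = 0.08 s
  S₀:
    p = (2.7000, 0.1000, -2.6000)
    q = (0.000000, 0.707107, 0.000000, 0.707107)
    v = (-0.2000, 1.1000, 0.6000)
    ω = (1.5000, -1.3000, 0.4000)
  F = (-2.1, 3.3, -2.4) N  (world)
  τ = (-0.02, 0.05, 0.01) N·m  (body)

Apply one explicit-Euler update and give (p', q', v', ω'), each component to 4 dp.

p' = (2.6840, 0.1880, -2.5520)
q' = (-0.0536, 0.7414, 0.0310, 0.6681)
v' = (-0.5360, 1.6280, 0.2160)
ω' = (1.4952, -1.2747, 0.3611)

precession coupling ω×(Iω) = (-0.0104, 0.0120, 0.0780)
α = I⁻¹(τ − ω×Iω) = (-0.0600, 0.3167, -0.4857)
new body rate ω' = (1.4952, -1.2747, 0.3611)
q⊗(0,ω) = (-1.3435033, 0.9192391, 0.7778177, -0.9192391)
q + ½dt·q⊗(0,ω), renormalized = (-0.0536, 0.7414, 0.0310, 0.6681)
new position p' = (2.6840, 0.1880, -2.5520)
v + (F/m)dt = (-0.5360, 1.6280, 0.2160)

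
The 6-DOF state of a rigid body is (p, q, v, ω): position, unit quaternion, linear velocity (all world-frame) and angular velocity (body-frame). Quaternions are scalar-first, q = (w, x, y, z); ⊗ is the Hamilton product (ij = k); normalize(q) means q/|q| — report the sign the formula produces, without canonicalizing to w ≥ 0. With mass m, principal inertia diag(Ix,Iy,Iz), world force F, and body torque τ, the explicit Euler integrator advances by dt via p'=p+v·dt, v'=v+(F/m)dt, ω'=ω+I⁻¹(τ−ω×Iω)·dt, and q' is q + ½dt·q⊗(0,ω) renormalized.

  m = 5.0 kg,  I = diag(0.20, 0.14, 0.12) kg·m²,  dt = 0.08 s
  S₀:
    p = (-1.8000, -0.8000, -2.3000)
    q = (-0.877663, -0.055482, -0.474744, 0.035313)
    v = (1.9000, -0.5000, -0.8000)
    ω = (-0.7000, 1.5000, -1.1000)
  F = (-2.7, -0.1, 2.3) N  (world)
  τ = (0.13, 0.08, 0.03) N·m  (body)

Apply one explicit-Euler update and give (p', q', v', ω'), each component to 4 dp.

p' = (-1.6480, -0.8400, -2.3640)
q' = (-0.8465, -0.0121, -0.5292, 0.0571)
v' = (1.8568, -0.5016, -0.7632)
ω' = (-0.6612, 1.5105, -1.1220)

a = (-0.5400, -0.0200, 0.4600)
p + v·dt = (-1.6480, -0.8400, -2.3640)
v + (F/m)dt = (1.8568, -0.5016, -0.7632)
precession coupling ω×(Iω) = (0.0330, 0.0616, 0.0630)
α = I⁻¹(τ − ω×Iω) = (0.4850, 0.1314, -0.2750)
new body rate ω' = (-0.6612, 1.5105, -1.1220)
2q̇ = q⊗(0,ω) = (0.7121229, 1.0836130, -1.4022438, 0.5498855)
updated quaternion q' = (-0.8465, -0.0121, -0.5292, 0.0571)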